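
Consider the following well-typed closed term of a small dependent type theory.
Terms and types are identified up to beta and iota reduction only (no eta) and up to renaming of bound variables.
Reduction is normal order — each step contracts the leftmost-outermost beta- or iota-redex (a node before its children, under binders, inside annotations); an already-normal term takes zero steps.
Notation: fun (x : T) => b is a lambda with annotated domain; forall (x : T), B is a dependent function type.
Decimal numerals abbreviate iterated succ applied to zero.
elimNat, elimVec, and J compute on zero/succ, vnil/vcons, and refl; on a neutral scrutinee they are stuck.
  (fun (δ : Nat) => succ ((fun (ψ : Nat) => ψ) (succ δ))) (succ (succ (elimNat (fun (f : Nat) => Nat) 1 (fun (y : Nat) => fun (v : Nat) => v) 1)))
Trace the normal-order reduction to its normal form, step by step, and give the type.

reduction (normal order):
  (fun (δ : Nat) => succ ((fun (ψ : Nat) => ψ) (succ δ))) (succ (succ (elimNat (fun (f : Nat) => Nat) 1 (fun (y : Nat) => fun (v : Nat) => v) 1)))
  ~> succ ((fun (δ : Nat) => δ) (succ (succ (succ (elimNat (fun (ψ : Nat) => Nat) 1 (fun (f : Nat) => fun (y : Nat) => y) 1)))))
  ~> succ (succ (succ (succ (elimNat (fun (δ : Nat) => Nat) 1 (fun (ψ : Nat) => fun (f : Nat) => f) 1))))
  ~> succ (succ (succ (succ ((fun (δ : Nat) => fun (ψ : Nat) => ψ) 0 (elimNat (fun (f : Nat) => Nat) 1 (fun (y : Nat) => fun (v : Nat) => v) 0)))))
  ~> succ (succ (succ (succ ((fun (δ : Nat) => δ) (elimNat (fun (ψ : Nat) => Nat) 1 (fun (f : Nat) => fun (y : Nat) => y) 0)))))
  ~> succ (succ (succ (succ (elimNat (fun (δ : Nat) => Nat) 1 (fun (ψ : Nat) => fun (f : Nat) => f) 0))))
  ~> 5
the term's type:
  Nat


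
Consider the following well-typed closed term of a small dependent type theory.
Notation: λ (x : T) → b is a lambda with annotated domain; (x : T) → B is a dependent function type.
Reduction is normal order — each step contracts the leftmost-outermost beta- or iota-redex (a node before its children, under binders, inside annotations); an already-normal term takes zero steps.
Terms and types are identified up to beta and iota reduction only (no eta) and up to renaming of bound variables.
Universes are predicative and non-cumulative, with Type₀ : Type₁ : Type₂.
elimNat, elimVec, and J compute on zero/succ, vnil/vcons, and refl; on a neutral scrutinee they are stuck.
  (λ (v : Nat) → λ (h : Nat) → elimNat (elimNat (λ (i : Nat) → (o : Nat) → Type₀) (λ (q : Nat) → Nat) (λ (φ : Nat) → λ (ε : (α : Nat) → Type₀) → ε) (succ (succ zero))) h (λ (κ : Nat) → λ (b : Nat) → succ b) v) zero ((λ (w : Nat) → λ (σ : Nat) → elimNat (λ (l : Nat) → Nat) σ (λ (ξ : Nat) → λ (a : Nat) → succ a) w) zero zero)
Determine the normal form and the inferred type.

normal form:
  zero
the term's type:
  Nat
observation: reduction starts at a beta-redex, and 6 normal-order steps reach the normal form.


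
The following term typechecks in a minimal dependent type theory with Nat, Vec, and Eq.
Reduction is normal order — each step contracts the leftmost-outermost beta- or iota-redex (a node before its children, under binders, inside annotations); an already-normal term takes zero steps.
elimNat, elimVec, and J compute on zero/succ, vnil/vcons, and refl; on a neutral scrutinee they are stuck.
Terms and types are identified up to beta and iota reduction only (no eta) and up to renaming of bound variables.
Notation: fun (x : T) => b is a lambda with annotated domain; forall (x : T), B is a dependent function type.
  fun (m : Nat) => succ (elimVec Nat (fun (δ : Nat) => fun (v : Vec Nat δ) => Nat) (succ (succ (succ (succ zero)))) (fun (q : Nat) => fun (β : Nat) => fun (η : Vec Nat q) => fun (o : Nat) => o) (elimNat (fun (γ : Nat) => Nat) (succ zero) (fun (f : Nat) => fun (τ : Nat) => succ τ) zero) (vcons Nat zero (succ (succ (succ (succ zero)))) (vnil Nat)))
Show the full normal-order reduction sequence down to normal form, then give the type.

normal-order reduction:
  fun (m : Nat) => succ (elimVec Nat (fun (δ : Nat) => fun (v : Vec Nat δ) => Nat) (succ (succ (succ (succ zero)))) (fun (q : Nat) => fun (β : Nat) => fun (η : Vec Nat q) => fun (o : Nat) => o) (elimNat (fun (γ : Nat) => Nat) (succ zero) (fun (f : Nat) => fun (τ : Nat) => succ τ) zero) (vcons Nat zero (succ (succ (succ (succ zero)))) (vnil Nat)))
  ~> fun (m : Nat) => succ ((fun (δ : Nat) => fun (v : Nat) => fun (q : Vec Nat δ) => fun (β : Nat) => β) zero (succ (succ (succ (succ zero)))) (vnil Nat) (elimVec Nat (fun (η : Nat) => fun (o : Vec Nat η) => Nat) (succ (succ (succ (succ zero)))) (fun (γ : Nat) => fun (f : Nat) => fun (τ : Vec Nat γ) => fun (ω : Nat) => ω) zero (vnil Nat)))
  ~> fun (m : Nat) => succ ((fun (δ : Nat) => fun (v : Vec Nat zero) => fun (q : Nat) => q) (succ (succ (succ (succ zero)))) (vnil Nat) (elimVec Nat (fun (β : Nat) => fun (η : Vec Nat β) => Nat) (succ (succ (succ (succ zero)))) (fun (o : Nat) => fun (γ : Nat) => fun (f : Vec Nat o) => fun (τ : Nat) => τ) zero (vnil Nat)))
  ~> fun (m : Nat) => succ ((fun (δ : Vec Nat zero) => fun (v : Nat) => v) (vnil Nat) (elimVec Nat (fun (q : Nat) => fun (β : Vec Nat q) => Nat) (succ (succ (succ (succ zero)))) (fun (η : Nat) => fun (o : Nat) => fun (γ : Vec Nat η) => fun (f : Nat) => f) zero (vnil Nat)))
  ~> fun (m : Nat) => succ ((fun (δ : Nat) => δ) (elimVec Nat (fun (v : Nat) => fun (q : Vec Nat v) => Nat) (succ (succ (succ (succ zero)))) (fun (β : Nat) => fun (η : Nat) => fun (o : Vec Nat β) => fun (γ : Nat) => γ) zero (vnil Nat)))
  ~> fun (m : Nat) => succ (elimVec Nat (fun (δ : Nat) => fun (v : Vec Nat δ) => Nat) (succ (succ (succ (succ zero)))) (fun (q : Nat) => fun (β : Nat) => fun (η : Vec Nat q) => fun (o : Nat) => o) zero (vnil Nat))
  ~> fun (m : Nat) => succ (succ (succ (succ (succ zero))))
type:
  forall (m : Nat), Nat


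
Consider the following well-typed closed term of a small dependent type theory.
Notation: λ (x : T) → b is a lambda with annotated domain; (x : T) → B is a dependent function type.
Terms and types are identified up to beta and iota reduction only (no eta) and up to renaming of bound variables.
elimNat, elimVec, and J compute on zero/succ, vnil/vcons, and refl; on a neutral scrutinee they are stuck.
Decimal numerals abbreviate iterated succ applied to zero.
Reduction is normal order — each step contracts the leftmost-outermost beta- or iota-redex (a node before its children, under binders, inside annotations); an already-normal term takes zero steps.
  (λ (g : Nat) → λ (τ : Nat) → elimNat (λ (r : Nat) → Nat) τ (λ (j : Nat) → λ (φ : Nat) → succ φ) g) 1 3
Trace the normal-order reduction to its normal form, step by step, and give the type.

reduction (normal order):
  (λ (g : Nat) → λ (τ : Nat) → elimNat (λ (r : Nat) → Nat) τ (λ (j : Nat) → λ (φ : Nat) → succ φ) g) 1 3
  ~> (λ (g : Nat) → elimNat (λ (τ : Nat) → Nat) g (λ (r : Nat) → λ (j : Nat) → succ j) 1) 3
  ~> elimNat (λ (g : Nat) → Nat) 3 (λ (τ : Nat) → λ (r : Nat) → succ r) 1
  ~> (λ (g : Nat) → λ (τ : Nat) → succ τ) 0 (elimNat (λ (r : Nat) → Nat) 3 (λ (j : Nat) → λ (φ : Nat) → succ φ) 0)
  ~> (λ (g : Nat) → succ g) (elimNat (λ (τ : Nat) → Nat) 3 (λ (r : Nat) → λ (j : Nat) → succ j) 0)
  ~> succ (elimNat (λ (g : Nat) → Nat) 3 (λ (τ : Nat) → λ (r : Nat) → succ r) 0)
  ~> 4
type:
  Nat


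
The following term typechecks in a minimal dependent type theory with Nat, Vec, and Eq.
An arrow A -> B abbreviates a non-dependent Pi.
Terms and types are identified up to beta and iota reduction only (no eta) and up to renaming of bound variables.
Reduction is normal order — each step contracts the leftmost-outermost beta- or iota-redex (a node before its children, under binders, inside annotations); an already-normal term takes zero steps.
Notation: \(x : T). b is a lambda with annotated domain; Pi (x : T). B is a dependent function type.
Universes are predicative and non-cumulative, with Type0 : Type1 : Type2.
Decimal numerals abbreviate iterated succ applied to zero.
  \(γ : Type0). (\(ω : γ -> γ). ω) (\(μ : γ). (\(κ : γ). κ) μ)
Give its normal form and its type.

resulting normal form:
  \(γ : Type0). \(ω : γ). ω
inferred type:
  Pi (γ : Type0). γ -> γ


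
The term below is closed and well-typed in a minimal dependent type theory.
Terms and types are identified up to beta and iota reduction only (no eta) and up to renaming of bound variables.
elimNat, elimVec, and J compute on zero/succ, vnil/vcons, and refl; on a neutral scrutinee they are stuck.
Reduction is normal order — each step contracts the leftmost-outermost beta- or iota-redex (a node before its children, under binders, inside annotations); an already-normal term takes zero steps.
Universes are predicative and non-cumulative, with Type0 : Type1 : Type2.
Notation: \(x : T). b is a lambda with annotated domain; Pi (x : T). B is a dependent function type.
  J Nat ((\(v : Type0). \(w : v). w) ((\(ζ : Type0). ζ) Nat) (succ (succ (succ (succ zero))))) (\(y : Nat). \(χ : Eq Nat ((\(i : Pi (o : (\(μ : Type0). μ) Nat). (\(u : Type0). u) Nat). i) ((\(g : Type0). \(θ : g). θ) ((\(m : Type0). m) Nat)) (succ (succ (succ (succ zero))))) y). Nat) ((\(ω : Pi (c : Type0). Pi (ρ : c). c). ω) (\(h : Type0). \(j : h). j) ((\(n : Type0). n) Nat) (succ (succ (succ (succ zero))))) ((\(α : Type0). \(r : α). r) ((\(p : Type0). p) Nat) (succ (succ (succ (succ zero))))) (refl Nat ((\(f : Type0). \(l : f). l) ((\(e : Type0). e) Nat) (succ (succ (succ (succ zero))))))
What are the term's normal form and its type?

resulting normal form:
  succ (succ (succ (succ zero)))
inferred type:
  Nat
observation: contracting a J iota-redex first, the term normalizes in 4 steps.


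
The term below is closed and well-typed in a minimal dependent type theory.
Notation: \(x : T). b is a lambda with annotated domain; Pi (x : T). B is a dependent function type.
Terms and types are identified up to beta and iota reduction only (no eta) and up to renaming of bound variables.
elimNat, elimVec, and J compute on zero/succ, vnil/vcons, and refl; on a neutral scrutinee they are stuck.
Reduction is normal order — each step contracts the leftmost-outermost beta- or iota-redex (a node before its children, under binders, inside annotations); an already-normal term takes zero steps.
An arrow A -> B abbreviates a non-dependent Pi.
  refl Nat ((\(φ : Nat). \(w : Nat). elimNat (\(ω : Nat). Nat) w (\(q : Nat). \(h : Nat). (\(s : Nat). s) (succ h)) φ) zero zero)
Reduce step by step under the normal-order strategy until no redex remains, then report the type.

reduction (normal order):
  refl Nat ((\(φ : Nat). \(w : Nat). elimNat (\(ω : Nat). Nat) w (\(q : Nat). \(h : Nat). (\(s : Nat). s) (succ h)) φ) zero zero)
  ~> refl Nat ((\(φ : Nat). elimNat (\(w : Nat). Nat) φ (\(ω : Nat). \(q : Nat). (\(h : Nat). h) (succ q)) zero) zero)
  ~> refl Nat (elimNat (\(φ : Nat). Nat) zero (\(w : Nat). \(ω : Nat). (\(q : Nat). q) (succ ω)) zero)
  ~> refl Nat zero
inferred type:
  Eq Nat zero zero


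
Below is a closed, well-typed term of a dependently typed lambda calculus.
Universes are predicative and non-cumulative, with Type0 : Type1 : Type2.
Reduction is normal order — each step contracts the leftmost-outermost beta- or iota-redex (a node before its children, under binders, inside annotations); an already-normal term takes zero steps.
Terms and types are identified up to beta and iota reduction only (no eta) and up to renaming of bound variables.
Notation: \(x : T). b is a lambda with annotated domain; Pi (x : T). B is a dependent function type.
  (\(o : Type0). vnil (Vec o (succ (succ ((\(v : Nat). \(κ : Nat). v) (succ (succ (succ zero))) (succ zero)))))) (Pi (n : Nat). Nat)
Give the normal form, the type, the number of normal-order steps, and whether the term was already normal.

resulting normal form:
  vnil (Vec (Pi (o : Nat). Nat) (succ (succ (succ (succ (succ zero))))))
type:
  Vec (Vec (Pi (o : Nat). Nat) (succ (succ (succ (succ (succ zero)))))) zero
reduction steps (normal order): 3
started in normal form: no
first contracted redex: a beta-redex


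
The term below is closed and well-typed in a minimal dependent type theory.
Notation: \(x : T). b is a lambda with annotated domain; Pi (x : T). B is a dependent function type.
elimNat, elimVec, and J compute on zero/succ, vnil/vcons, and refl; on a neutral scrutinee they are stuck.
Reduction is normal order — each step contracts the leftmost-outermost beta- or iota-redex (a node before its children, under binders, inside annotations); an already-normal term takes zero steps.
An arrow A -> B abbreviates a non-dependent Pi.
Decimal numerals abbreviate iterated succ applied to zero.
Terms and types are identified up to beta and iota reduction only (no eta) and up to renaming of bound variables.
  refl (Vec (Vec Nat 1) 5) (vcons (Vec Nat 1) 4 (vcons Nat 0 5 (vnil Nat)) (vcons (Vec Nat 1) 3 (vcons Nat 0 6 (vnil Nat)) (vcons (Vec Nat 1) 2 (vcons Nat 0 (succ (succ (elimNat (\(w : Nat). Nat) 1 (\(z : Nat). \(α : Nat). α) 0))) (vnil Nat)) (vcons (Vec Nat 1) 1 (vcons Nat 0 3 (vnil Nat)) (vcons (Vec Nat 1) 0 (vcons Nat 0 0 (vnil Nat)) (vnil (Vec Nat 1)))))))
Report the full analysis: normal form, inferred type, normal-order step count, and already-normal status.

resulting normal form:
  refl (Vec (Vec Nat 1) 5) (vcons (Vec Nat 1) 4 (vcons Nat 0 5 (vnil Nat)) (vcons (Vec Nat 1) 3 (vcons Nat 0 6 (vnil Nat)) (vcons (Vec Nat 1) 2 (vcons Nat 0 3 (vnil Nat)) (vcons (Vec Nat 1) 1 (vcons Nat 0 3 (vnil Nat)) (vcons (Vec Nat 1) 0 (vcons Nat 0 0 (vnil Nat)) (vnil (Vec Nat 1)))))))
type:
  Eq (Vec (Vec Nat 1) 5) (vcons (Vec Nat 1) 4 (vcons Nat 0 5 (vnil Nat)) (vcons (Vec Nat 1) 3 (vcons Nat 0 6 (vnil Nat)) (vcons (Vec Nat 1) 2 (vcons Nat 0 3 (vnil Nat)) (vcons (Vec Nat 1) 1 (vcons Nat 0 3 (vnil Nat)) (vcons (Vec Nat 1) 0 (vcons Nat 0 0 (vnil Nat)) (vnil (Vec Nat 1))))))) (vcons (Vec Nat 1) 4 (vcons Nat 0 5 (vnil Nat)) (vcons (Vec Nat 1) 3 (vcons Nat 0 6 (vnil Nat)) (vcons (Vec Nat 1) 2 (vcons Nat 0 3 (vnil Nat)) (vcons (Vec Nat 1) 1 (vcons Nat 0 3 (vnil Nat)) (vcons (Vec Nat 1) 0 (vcons Nat 0 0 (vnil Nat)) (vnil (Vec Nat 1)))))))
normal-order step count: 1
term was already normal: no
first contracted redex: an elimNat iota-redex


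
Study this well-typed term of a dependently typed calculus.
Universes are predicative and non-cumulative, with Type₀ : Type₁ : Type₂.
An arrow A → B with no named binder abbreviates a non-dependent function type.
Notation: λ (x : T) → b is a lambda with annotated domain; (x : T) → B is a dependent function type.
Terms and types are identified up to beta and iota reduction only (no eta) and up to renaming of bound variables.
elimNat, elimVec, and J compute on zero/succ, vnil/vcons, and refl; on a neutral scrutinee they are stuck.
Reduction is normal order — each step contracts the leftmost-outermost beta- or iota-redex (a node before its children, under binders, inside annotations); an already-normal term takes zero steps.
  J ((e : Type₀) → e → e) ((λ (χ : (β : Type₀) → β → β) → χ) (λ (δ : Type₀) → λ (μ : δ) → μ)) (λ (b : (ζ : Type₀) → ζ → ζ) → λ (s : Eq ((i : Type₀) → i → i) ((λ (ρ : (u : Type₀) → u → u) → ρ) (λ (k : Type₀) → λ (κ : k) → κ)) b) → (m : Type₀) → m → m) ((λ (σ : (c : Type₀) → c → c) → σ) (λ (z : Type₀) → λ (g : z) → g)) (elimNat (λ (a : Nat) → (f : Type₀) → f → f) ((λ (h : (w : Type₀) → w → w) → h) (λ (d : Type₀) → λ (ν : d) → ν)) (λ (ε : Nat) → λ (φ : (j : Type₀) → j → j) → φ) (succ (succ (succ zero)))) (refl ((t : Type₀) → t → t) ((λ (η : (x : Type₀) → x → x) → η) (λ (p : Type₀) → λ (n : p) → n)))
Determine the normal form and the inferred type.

reduced normal form:
  λ (e : Type₀) → λ (χ : e) → χ
the term's type:
  (e : Type₀) → e → e


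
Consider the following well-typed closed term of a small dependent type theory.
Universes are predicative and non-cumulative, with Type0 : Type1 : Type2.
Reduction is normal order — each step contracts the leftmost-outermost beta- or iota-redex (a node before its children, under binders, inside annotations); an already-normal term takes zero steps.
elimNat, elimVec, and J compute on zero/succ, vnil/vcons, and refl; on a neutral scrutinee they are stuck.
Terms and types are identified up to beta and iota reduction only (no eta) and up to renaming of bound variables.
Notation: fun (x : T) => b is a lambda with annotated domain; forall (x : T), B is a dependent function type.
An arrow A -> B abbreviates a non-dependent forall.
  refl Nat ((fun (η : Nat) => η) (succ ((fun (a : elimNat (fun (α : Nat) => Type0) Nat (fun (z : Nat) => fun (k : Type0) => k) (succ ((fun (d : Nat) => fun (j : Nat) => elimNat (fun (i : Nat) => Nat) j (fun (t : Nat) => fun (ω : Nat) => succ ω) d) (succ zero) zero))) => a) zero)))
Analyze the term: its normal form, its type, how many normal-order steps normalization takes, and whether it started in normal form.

reduced normal form:
  refl Nat (succ zero)
type:
  Eq Nat (succ zero) (succ zero)
reduction steps (normal order): 2
already normal: no
first redex: a beta-redex


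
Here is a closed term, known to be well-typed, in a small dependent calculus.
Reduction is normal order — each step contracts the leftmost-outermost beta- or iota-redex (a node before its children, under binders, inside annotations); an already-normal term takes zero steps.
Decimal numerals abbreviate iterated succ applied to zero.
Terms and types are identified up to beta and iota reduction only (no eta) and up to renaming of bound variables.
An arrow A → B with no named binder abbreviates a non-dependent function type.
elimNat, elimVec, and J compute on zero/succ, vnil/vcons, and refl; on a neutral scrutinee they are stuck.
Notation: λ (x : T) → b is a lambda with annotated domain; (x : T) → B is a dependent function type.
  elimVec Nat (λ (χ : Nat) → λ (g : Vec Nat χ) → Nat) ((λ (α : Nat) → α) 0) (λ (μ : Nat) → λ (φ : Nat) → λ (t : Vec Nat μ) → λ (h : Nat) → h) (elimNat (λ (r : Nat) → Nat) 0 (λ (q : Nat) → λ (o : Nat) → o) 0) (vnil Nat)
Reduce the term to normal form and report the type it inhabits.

normal form:
  0
inferred type:
  Nat


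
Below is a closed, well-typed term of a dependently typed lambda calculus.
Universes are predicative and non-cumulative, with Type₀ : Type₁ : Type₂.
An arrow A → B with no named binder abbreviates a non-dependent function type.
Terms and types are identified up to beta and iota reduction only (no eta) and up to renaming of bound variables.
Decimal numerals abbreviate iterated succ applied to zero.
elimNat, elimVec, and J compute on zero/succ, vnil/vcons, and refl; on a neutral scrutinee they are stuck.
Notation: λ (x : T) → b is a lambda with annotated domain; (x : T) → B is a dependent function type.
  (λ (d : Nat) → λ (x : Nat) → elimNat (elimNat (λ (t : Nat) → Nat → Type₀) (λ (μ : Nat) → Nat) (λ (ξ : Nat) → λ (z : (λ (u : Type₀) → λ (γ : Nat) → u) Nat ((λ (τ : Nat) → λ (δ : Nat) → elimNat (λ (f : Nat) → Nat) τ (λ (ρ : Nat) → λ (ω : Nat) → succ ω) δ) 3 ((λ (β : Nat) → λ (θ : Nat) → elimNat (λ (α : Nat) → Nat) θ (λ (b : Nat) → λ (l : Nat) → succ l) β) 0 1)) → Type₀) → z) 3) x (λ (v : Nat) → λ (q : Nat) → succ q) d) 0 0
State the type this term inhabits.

inferred type:
  Nat


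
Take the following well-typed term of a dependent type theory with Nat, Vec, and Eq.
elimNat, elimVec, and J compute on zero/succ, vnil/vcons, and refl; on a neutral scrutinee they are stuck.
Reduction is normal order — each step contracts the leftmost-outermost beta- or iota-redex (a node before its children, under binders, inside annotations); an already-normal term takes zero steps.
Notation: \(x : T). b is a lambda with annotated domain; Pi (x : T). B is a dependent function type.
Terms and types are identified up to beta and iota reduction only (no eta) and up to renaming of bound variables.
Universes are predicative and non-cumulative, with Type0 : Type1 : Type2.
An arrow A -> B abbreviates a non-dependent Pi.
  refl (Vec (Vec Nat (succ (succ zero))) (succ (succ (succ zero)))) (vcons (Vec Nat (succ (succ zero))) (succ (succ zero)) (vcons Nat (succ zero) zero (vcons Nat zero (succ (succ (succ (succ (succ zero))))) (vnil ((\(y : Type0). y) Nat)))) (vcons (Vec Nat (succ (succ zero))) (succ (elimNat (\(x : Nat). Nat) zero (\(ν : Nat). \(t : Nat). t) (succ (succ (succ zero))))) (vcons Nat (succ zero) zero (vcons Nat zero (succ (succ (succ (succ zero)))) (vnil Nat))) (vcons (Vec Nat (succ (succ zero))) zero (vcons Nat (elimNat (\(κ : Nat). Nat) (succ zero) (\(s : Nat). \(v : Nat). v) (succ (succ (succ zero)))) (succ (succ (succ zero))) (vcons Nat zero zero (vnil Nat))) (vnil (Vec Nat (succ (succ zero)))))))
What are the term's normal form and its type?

normal form:
  refl (Vec (Vec Nat (succ (succ zero))) (succ (succ (succ zero)))) (vcons (Vec Nat (succ (succ zero))) (succ (succ zero)) (vcons Nat (succ zero) zero (vcons Nat zero (succ (succ (succ (succ (succ zero))))) (vnil Nat))) (vcons (Vec Nat (succ (succ zero))) (succ zero) (vcons Nat (succ zero) zero (vcons Nat zero (succ (succ (succ (succ zero)))) (vnil Nat))) (vcons (Vec Nat (succ (succ zero))) zero (vcons Nat (succ zero) (succ (succ (succ zero))) (vcons Nat zero zero (vnil Nat))) (vnil (Vec Nat (succ (succ zero)))))))
the term's type:
  Eq (Vec (Vec Nat (succ (succ zero))) (succ (succ (succ zero)))) (vcons (Vec Nat (succ (succ zero))) (succ (succ zero)) (vcons Nat (succ zero) zero (vcons Nat zero (succ (succ (succ (succ (succ zero))))) (vnil Nat))) (vcons (Vec Nat (succ (succ zero))) (succ zero) (vcons Nat (succ zero) zero (vcons Nat zero (succ (succ (succ (succ zero)))) (vnil Nat))) (vcons (Vec Nat (succ (succ zero))) zero (vcons Nat (succ zero) (succ (succ (succ zero))) (vcons Nat zero zero (vnil Nat))) (vnil (Vec Nat (succ (succ zero))))))) (vcons (Vec Nat (succ (succ zero))) (succ (succ zero)) (vcons Nat (succ zero) zero (vcons Nat zero (succ (succ (succ (succ (succ zero))))) (vnil Nat))) (vcons (Vec Nat (succ (succ zero))) (succ zero) (vcons Nat (succ zero) zero (vcons Nat zero (succ (succ (succ (succ zero)))) (vnil Nat))) (vcons (Vec Nat (succ (succ zero))) zero (vcons Nat (succ zero) (succ (succ (succ zero))) (vcons Nat zero zero (vnil Nat))) (vnil (Vec Nat (succ (succ zero)))))))
observation: the term reaches its normal form after 21 normal-order steps.


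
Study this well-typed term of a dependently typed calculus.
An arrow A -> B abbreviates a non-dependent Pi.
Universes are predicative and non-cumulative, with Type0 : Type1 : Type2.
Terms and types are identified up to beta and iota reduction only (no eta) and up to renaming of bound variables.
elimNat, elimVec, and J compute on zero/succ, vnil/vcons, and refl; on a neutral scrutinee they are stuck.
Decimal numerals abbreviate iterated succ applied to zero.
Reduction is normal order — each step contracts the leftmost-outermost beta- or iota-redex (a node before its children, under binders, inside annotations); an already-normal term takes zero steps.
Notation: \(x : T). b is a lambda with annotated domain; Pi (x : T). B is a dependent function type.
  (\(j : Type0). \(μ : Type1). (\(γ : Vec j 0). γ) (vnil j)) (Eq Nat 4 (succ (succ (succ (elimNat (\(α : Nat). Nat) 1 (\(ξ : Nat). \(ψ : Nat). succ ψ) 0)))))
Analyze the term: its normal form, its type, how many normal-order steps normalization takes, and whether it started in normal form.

resulting normal form:
  \(j : Type1). vnil (Eq Nat 4 4)
type:
  Type1 -> Vec (Eq Nat 4 4) 0
steps to reach normal form (normal order): 3
already normal: no
first contracted redex: a beta-redex


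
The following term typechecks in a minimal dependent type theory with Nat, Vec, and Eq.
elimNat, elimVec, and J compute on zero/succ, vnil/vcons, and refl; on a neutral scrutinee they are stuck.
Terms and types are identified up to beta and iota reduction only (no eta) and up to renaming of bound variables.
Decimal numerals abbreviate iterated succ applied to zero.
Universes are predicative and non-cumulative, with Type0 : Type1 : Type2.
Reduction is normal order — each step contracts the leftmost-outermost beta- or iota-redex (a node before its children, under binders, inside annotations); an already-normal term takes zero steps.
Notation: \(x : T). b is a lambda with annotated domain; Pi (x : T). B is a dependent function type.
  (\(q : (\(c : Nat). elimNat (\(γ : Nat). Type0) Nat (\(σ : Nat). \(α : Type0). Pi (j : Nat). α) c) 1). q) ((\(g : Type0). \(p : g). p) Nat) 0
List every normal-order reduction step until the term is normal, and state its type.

normal-order reduction:
  (\(q : (\(c : Nat). elimNat (\(γ : Nat). Type0) Nat (\(σ : Nat). \(α : Type0). Pi (j : Nat). α) c) 1). q) ((\(g : Type0). \(p : g). p) Nat) 0
  ~> (\(q : Type0). \(c : q). c) Nat 0
  ~> (\(q : Nat). q) 0
  ~> 0
type:
  Nat


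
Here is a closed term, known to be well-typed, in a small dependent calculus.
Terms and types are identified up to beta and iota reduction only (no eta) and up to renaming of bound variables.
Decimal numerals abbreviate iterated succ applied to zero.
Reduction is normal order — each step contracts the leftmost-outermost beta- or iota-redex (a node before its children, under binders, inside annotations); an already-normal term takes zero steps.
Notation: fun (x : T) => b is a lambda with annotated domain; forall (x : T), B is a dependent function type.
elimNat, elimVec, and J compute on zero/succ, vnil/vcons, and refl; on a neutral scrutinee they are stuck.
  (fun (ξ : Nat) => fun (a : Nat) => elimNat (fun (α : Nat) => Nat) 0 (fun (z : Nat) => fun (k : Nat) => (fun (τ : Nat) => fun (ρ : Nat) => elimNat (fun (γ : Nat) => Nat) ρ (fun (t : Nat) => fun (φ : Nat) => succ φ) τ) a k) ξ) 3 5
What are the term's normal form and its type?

reduced normal form:
  15
type:
  Nat


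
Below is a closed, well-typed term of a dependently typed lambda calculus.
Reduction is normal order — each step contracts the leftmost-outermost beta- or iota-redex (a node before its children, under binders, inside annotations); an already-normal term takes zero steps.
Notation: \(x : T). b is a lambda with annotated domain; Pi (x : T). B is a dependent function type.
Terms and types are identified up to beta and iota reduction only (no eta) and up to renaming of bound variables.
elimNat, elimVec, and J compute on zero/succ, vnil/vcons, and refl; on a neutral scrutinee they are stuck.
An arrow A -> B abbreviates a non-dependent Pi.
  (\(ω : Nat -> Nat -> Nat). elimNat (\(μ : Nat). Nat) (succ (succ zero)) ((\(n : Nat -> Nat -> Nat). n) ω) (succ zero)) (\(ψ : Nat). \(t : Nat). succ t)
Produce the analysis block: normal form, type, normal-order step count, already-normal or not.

normal form:
  succ (succ (succ zero))
the term's type:
  Nat
steps to reach normal form (normal order): 6
term was already normal: no
first redex: a beta-redex


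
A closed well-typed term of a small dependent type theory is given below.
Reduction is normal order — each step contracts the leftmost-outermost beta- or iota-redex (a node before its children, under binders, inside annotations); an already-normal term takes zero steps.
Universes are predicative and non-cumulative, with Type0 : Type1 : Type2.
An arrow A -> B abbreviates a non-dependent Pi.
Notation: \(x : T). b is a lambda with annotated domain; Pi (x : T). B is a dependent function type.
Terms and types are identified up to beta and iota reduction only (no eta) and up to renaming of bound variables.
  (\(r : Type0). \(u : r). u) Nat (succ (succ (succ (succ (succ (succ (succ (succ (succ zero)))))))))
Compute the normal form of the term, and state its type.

normal form:
  succ (succ (succ (succ (succ (succ (succ (succ (succ zero))))))))
type:
  Nat
observation: reduction starts at a beta-redex, and 2 normal-order steps reach the normal form.


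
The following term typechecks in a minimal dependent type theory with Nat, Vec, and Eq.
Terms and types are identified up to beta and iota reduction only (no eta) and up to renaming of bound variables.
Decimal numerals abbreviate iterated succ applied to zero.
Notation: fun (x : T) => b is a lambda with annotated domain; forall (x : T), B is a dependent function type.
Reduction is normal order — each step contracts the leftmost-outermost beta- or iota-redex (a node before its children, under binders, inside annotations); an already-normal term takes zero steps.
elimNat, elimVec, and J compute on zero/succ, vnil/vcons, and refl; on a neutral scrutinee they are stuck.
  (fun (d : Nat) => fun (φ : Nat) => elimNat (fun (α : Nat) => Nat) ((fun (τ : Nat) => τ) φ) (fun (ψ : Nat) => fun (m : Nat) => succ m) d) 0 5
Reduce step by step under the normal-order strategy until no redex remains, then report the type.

normal-order reduction:
  (fun (d : Nat) => fun (φ : Nat) => elimNat (fun (α : Nat) => Nat) ((fun (τ : Nat) => τ) φ) (fun (ψ : Nat) => fun (m : Nat) => succ m) d) 0 5
  ~> (fun (d : Nat) => elimNat (fun (φ : Nat) => Nat) ((fun (α : Nat) => α) d) (fun (τ : Nat) => fun (ψ : Nat) => succ ψ) 0) 5
  ~> elimNat (fun (d : Nat) => Nat) ((fun (φ : Nat) => φ) 5) (fun (α : Nat) => fun (τ : Nat) => succ τ) 0
  ~> (fun (d : Nat) => d) 5
  ~> 5
type:
  Nat


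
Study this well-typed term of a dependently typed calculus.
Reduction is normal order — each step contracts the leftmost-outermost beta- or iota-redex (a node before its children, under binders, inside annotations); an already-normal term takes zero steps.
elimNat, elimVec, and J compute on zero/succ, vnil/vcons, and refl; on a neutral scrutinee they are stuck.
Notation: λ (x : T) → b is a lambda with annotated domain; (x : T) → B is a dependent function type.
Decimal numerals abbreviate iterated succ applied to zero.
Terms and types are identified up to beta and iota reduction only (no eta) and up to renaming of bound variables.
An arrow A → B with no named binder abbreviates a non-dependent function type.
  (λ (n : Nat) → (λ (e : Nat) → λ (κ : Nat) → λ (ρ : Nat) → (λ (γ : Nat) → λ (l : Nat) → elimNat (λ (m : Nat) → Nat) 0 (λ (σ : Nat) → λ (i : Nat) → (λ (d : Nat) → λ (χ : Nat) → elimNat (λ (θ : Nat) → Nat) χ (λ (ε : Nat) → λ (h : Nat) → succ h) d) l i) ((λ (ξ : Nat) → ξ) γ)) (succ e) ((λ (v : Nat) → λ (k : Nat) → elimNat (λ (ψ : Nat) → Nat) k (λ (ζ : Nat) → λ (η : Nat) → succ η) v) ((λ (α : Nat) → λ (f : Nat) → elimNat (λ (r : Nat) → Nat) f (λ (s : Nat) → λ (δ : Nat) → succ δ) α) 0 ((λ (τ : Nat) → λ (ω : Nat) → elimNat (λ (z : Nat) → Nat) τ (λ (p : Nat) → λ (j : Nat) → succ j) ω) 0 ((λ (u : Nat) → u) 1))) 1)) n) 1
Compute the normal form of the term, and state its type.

resulting normal form:
  λ (n : Nat) → λ (e : Nat) → 4
the term's type:
  Nat → Nat → Nat


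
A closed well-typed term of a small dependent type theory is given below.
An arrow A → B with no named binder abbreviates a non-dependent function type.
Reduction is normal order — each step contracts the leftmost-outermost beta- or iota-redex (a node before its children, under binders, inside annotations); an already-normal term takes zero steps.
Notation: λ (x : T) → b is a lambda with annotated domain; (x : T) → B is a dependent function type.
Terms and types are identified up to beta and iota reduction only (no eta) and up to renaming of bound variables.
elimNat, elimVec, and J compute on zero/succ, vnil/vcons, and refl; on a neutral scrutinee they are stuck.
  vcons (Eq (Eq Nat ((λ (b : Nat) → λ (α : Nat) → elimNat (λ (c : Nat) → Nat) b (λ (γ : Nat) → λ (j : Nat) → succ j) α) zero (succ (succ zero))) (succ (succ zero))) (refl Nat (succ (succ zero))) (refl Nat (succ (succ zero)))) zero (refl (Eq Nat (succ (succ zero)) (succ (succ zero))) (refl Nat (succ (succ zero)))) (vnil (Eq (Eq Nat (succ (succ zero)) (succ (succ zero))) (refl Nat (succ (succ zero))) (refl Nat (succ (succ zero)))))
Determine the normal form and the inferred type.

reduced normal form:
  vcons (Eq (Eq Nat (succ (succ zero)) (succ (succ zero))) (refl Nat (succ (succ zero))) (refl Nat (succ (succ zero)))) zero (refl (Eq Nat (succ (succ zero)) (succ (succ zero))) (refl Nat (succ (succ zero)))) (vnil (Eq (Eq Nat (succ (succ zero)) (succ (succ zero))) (refl Nat (succ (succ zero))) (refl Nat (succ (succ zero)))))
the term's type:
  Vec (Eq (Eq Nat (succ (succ zero)) (succ (succ zero))) (refl Nat (succ (succ zero))) (refl Nat (succ (succ zero)))) (succ zero)


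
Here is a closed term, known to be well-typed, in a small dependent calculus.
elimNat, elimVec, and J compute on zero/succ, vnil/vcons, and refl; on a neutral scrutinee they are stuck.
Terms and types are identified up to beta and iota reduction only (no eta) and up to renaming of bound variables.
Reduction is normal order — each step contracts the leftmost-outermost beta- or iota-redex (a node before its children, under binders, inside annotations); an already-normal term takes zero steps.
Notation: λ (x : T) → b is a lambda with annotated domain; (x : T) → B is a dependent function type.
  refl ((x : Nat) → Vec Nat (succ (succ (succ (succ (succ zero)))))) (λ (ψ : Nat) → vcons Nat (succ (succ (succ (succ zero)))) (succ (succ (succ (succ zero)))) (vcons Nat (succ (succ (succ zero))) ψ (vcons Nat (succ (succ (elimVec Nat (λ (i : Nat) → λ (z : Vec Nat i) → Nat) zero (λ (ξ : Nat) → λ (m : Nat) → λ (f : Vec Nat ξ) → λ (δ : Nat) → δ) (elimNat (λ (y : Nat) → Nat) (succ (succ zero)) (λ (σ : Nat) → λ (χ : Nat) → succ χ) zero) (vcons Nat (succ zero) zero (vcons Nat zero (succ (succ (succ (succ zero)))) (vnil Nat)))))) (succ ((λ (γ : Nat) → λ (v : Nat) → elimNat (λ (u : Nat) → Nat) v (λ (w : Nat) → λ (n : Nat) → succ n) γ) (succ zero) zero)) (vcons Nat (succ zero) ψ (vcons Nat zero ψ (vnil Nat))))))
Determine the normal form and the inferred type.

reduced normal form:
  refl ((x : Nat) → Vec Nat (succ (succ (succ (succ (succ zero)))))) (λ (ψ : Nat) → vcons Nat (succ (succ (succ (succ zero)))) (succ (succ (succ (succ zero)))) (vcons Nat (succ (succ (succ zero))) ψ (vcons Nat (succ (succ zero)) (succ (succ zero)) (vcons Nat (succ zero) ψ (vcons Nat zero ψ (vnil Nat))))))
the term's type:
  Eq ((x : Nat) → Vec Nat (succ (succ (succ (succ (succ zero)))))) (λ (ψ : Nat) → vcons Nat (succ (succ (succ (succ zero)))) (succ (succ (succ (succ zero)))) (vcons Nat (succ (succ (succ zero))) ψ (vcons Nat (succ (succ zero)) (succ (succ zero)) (vcons Nat (succ zero) ψ (vcons Nat zero ψ (vnil Nat)))))) (λ (i : Nat) → vcons Nat (succ (succ (succ (succ zero)))) (succ (succ (succ (succ zero)))) (vcons Nat (succ (succ (succ zero))) i (vcons Nat (succ (succ zero)) (succ (succ zero)) (vcons Nat (succ zero) i (vcons Nat zero i (vnil Nat))))))
observation: normalization takes exactly 17 steps under the normal-order strategy.


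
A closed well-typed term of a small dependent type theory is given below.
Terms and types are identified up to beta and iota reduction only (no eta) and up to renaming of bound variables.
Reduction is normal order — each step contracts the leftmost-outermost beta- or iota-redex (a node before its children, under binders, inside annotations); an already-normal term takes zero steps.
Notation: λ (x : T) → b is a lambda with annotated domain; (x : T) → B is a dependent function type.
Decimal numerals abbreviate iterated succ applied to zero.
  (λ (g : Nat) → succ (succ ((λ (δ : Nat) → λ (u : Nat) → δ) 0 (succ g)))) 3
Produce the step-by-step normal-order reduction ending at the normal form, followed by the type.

normal-order reduction sequence:
  (λ (g : Nat) → succ (succ ((λ (δ : Nat) → λ (u : Nat) → δ) 0 (succ g)))) 3
  ~> succ (succ ((λ (g : Nat) → λ (δ : Nat) → g) 0 4))
  ~> succ (succ ((λ (g : Nat) → 0) 4))
  ~> 2
the term's type:
  Nat


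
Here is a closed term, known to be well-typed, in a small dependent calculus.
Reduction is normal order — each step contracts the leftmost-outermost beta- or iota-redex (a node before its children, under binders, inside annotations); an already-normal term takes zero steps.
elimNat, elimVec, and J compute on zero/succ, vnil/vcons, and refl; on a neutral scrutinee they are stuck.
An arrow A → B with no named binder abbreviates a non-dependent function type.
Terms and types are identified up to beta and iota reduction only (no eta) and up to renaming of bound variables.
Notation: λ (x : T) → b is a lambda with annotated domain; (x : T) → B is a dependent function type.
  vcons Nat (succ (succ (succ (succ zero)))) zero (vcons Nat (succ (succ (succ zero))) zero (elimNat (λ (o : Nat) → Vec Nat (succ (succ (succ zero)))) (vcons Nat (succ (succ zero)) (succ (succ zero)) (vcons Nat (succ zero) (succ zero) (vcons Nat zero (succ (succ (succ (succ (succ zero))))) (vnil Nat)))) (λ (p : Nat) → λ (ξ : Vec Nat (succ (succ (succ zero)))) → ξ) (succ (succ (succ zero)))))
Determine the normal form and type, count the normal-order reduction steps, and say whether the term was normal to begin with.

normal form:
  vcons Nat (succ (succ (succ (succ zero)))) zero (vcons Nat (succ (succ (succ zero))) zero (vcons Nat (succ (succ zero)) (succ (succ zero)) (vcons Nat (succ zero) (succ zero) (vcons Nat zero (succ (succ (succ (succ (succ zero))))) (vnil Nat)))))
inferred type:
  Vec Nat (succ (succ (succ (succ (succ zero)))))
normal-order step count: 10
started in normal form: no
first contracted redex: an elimNat iota-redex


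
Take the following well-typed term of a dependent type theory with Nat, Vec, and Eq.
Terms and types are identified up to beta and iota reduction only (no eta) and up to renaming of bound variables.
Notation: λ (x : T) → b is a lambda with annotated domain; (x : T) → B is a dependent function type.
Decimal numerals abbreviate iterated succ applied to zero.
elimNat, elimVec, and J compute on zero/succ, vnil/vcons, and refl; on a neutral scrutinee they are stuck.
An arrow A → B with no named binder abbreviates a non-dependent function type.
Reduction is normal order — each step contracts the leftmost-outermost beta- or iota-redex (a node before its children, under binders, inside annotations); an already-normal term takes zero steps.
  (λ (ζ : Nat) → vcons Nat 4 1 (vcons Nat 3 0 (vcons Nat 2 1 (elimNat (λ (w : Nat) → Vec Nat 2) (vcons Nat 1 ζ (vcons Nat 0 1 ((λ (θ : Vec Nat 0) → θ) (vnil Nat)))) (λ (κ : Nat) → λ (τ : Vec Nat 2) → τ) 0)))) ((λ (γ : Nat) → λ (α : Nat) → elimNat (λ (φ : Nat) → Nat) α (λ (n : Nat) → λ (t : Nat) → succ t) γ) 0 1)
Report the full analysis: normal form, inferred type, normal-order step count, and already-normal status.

reduced normal form:
  vcons Nat 4 1 (vcons Nat 3 0 (vcons Nat 2 1 (vcons Nat 1 1 (vcons Nat 0 1 (vnil Nat)))))
inferred type:
  Vec Nat 5
normal-order step count: 6
already normal: no
first contracted redex: a beta-redex


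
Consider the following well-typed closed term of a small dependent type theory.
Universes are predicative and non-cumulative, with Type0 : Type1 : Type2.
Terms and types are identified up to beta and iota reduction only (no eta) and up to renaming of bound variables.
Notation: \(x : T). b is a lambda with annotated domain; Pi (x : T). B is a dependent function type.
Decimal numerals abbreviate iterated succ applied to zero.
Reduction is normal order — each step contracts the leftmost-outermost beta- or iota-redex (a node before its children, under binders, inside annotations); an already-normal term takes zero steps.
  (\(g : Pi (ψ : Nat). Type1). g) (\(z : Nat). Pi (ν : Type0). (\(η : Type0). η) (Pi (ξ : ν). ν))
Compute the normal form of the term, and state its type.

reduced normal form:
  \(g : Nat). Pi (ψ : Type0). Pi (z : ψ). ψ
type:
  Pi (g : Nat). Type1


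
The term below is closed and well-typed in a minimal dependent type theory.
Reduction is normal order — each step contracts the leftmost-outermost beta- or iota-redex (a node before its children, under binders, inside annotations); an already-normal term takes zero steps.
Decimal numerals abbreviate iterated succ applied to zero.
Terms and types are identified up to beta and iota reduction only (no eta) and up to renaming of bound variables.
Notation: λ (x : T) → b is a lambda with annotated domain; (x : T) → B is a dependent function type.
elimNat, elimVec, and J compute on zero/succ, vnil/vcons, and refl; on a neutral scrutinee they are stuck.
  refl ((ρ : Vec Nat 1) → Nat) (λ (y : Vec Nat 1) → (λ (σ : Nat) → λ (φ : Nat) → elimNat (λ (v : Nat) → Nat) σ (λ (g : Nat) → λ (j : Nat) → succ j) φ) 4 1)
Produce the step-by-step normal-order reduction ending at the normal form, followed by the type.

normal-order reduction sequence:
  refl ((ρ : Vec Nat 1) → Nat) (λ (y : Vec Nat 1) → (λ (σ : Nat) → λ (φ : Nat) → elimNat (λ (v : Nat) → Nat) σ (λ (g : Nat) → λ (j : Nat) → succ j) φ) 4 1)
  ~> refl ((ρ : Vec Nat 1) → Nat) (λ (y : Vec Nat 1) → (λ (σ : Nat) → elimNat (λ (φ : Nat) → Nat) 4 (λ (v : Nat) → λ (g : Nat) → succ g) σ) 1)
  ~> refl ((ρ : Vec Nat 1) → Nat) (λ (y : Vec Nat 1) → elimNat (λ (σ : Nat) → Nat) 4 (λ (φ : Nat) → λ (v : Nat) → succ v) 1)
  ~> refl ((ρ : Vec Nat 1) → Nat) (λ (y : Vec Nat 1) → (λ (σ : Nat) → λ (φ : Nat) → succ φ) 0 (elimNat (λ (v : Nat) → Nat) 4 (λ (g : Nat) → λ (j : Nat) → succ j) 0))
  ~> refl ((ρ : Vec Nat 1) → Nat) (λ (y : Vec Nat 1) → (λ (σ : Nat) → succ σ) (elimNat (λ (φ : Nat) → Nat) 4 (λ (v : Nat) → λ (g : Nat) → succ g) 0))
  ~> refl ((ρ : Vec Nat 1) → Nat) (λ (y : Vec Nat 1) → succ (elimNat (λ (σ : Nat) → Nat) 4 (λ (φ : Nat) → λ (v : Nat) → succ v) 0))
  ~> refl ((ρ : Vec Nat 1) → Nat) (λ (y : Vec Nat 1) → 5)
type:
  Eq ((ρ : Vec Nat 1) → Nat) (λ (y : Vec Nat 1) → 5) (λ (σ : Vec Nat 1) → 5)
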